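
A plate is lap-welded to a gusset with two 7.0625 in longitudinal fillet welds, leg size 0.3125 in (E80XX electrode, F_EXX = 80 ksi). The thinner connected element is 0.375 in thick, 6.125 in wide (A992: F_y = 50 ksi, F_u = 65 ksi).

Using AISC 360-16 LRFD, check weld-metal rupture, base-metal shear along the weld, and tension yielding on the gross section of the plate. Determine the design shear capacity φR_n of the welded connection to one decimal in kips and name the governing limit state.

Weld metal: throat = 0.707×0.3125 = 0.22094 in, L = 2×7.0625 = 14.125 in. φR_n = 0.75 × 0.6 × 80 × 0.22094 × 14.125 = 112.3 kips.
Base metal shear (0.375 in plate): yield φR_n = 1.0×0.6×50×0.375×14.125 = 158.9 kips; rupture φR_n = 0.75×0.6×65×0.375×14.125 = 154.9 kips; take 154.9 kips (rupture).
Tension yield (gross): A_g = 6.125×0.375 = 2.2969 in². φR_n = 0.90 × 50 × 2.2969 = 103.4 kips.
Governing: min(112.3, 154.9, 103.4) = 103.4 kips → gross-section yield.

103.4 kips (gross-section yield governs)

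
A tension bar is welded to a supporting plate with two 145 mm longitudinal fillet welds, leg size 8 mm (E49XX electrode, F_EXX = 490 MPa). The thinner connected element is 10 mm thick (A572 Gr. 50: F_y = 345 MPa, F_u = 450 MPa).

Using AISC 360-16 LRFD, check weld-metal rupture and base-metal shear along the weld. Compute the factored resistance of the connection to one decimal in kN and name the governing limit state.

361.7 kN (weld metal governs)

Weld metal: throat = 0.707×8 = 5.656 mm, L = 2×145 = 290 mm. φR_n = 0.75 × 0.6 × 490 × 5.656 × 290 = 361.7 kN.
Base metal shear (10 mm plate): yield φR_n = 1.0×0.6×345×10×290 = 600.3 kN; rupture φR_n = 0.75×0.6×450×10×290 = 587.3 kN; take 587.3 kN (rupture).
Governing: min(361.7, 587.3) = 361.7 kN → weld metal.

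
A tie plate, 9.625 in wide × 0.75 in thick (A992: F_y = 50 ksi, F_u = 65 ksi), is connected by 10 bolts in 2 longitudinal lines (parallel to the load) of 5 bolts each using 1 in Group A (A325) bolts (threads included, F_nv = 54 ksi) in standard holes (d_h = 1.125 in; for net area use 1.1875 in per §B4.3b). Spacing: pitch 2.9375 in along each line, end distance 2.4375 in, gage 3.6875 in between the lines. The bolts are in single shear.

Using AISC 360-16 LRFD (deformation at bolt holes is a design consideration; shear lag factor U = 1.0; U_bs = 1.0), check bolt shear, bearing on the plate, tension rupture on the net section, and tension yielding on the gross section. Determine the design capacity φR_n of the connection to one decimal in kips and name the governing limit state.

265.1 kips (net-section rupture governs)

Bolt shear: A_b = π(1)²/4 = 0.7854 in². φR_n = 0.75 × 54 × 0.7854 × 10 × 1 = 318.1 kips.
Bearing (0.75 in plate, F_u = 65 ksi): end bolts L_c = 2.4375 − 1.125/2 = 1.875, R_n = min(1.2×1.875×0.75×65, 2.4×1×0.75×65) = 109.69 kips/bolt; interior L_c = 2.9375 − 1.125 = 1.8125, R_n = 106.03 kips/bolt. φR_n = 0.75 × (2×109.69 + 8×106.03) = 800.7 kips.
Tension rupture (net): A_n = (9.625 − 2×1.1875)×0.75 = 5.4375 in² (U = 1.0, A_e = A_n). φR_n = 0.75 × 65 × 5.4375 = 265.1 kips.
Tension yield (gross): A_g = 9.625×0.75 = 7.2188 in². φR_n = 0.90 × 50 × 7.2188 = 324.8 kips.
Governing: min(318.1, 800.7, 265.1, 324.8) = 265.1 kips → net-section rupture.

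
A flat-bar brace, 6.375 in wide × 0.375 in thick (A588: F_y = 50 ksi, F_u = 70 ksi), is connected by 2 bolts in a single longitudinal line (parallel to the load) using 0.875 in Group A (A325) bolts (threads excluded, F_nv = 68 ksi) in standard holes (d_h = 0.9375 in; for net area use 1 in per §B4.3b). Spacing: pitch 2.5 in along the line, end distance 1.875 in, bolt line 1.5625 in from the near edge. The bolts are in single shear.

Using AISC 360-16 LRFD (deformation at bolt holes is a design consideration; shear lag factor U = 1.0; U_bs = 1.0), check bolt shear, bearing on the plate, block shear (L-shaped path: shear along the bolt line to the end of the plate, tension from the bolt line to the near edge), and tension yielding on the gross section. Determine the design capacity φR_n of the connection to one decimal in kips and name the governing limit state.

Bolt shear: A_b = π(0.875)²/4 = 0.60132 in². φR_n = 0.75 × 68 × 0.60132 × 2 × 1 = 61.3 kips.
Bearing (0.375 in plate, F_u = 70 ksi): end bolts L_c = 1.875 − 0.9375/2 = 1.40625, R_n = min(1.2×1.40625×0.375×70, 2.4×0.875×0.375×70) = 44.297 kips/bolt; interior L_c = 2.5 − 0.9375 = 1.5625, R_n = 49.219 kips/bolt. φR_n = 0.75 × (1×44.297 + 1×49.219) = 70.1 kips.
Block shear: shear path 1×[1.875+1×2.5] = 1×4.375 in, A_gv = 1.6406, A_nv = 1×(4.375 − 1.5×1)×0.375 = 1.0781 in²; tension to near edge: (1.5625 − 0.5×1)×0.375 = 0.39844 in². R_n = min(0.6×70×1.0781, 0.6×50×1.6406) + 1.0×70×0.39844 = min(45.28, 49.218) + 27.891 = 73.171 kips. φR_n = 0.75 × 73.171 = 54.9 kips.
Tension yield (gross): A_g = 6.375×0.375 = 2.3906 in². φR_n = 0.90 × 50 × 2.3906 = 107.6 kips.
Governing: min(61.3, 70.1, 54.9, 107.6) = 54.9 kips → block shear.

54.9 kips (block shear governs)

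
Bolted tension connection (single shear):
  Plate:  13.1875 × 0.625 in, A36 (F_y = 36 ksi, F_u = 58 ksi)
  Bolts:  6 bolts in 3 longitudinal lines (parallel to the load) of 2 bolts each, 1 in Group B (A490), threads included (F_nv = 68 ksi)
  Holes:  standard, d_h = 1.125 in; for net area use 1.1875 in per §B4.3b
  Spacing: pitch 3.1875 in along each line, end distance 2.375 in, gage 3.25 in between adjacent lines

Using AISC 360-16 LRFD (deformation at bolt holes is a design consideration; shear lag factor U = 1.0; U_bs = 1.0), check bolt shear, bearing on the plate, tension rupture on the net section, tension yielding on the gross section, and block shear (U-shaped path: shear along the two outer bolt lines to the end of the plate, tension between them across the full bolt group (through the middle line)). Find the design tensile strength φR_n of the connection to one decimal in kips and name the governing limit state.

Bolt shear: A_b = π(1)²/4 = 0.7854 in². φR_n = 0.75 × 68 × 0.7854 × 6 × 1 = 240.3 kips.
Bearing (0.625 in plate, F_u = 58 ksi): end bolts L_c = 2.375 − 1.125/2 = 1.8125, R_n = min(1.2×1.8125×0.625×58, 2.4×1×0.625×58) = 78.844 kips/bolt; interior L_c = 3.1875 − 1.125 = 2.0625, R_n = 87 kips/bolt. φR_n = 0.75 × (3×78.844 + 3×87) = 373.1 kips.
Tension rupture (net): A_n = (13.1875 − 3×1.1875)×0.625 = 6.0156 in² (U = 1.0, A_e = A_n). φR_n = 0.75 × 58 × 6.0156 = 261.7 kips.
Tension yield (gross): A_g = 13.1875×0.625 = 8.2422 in². φR_n = 0.90 × 36 × 8.2422 = 267.0 kips.
Block shear: shear path 2×[2.375+1×3.1875] = 2×5.5625 in, A_gv = 6.9531, A_nv = 2×(5.5625 − 1.5×1.1875)×0.625 = 4.7266 in²; tension across gage: (6.5 − 2×1.1875)×0.625 = 2.5781 in². R_n = min(0.6×58×4.7266, 0.6×36×6.9531) + 1.0×58×2.5781 = min(164.49, 150.19) + 149.53 = 299.72 kips. φR_n = 0.75 × 299.72 = 224.8 kips.
Governing: min(240.3, 373.1, 261.7, 267.0, 224.8) = 224.8 kips → block shear.

224.8 kips (block shear governs)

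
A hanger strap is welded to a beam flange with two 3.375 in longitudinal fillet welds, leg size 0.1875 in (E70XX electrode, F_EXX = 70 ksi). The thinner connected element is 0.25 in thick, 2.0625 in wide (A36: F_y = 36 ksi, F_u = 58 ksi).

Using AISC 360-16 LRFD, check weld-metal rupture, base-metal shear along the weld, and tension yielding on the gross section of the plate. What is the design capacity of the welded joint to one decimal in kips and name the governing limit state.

Weld metal: throat = 0.707×0.1875 = 0.13256 in, L = 2×3.375 = 6.75 in. φR_n = 0.75 × 0.6 × 70 × 0.13256 × 6.75 = 28.2 kips.
Base metal shear (0.25 in plate): yield φR_n = 1.0×0.6×36×0.25×6.75 = 36.5 kips; rupture φR_n = 0.75×0.6×58×0.25×6.75 = 44.0 kips; take 36.5 kips (yield).
Tension yield (gross): A_g = 2.0625×0.25 = 0.51563 in². φR_n = 0.90 × 36 × 0.51563 = 16.7 kips.
Governing: min(28.2, 36.5, 16.7) = 16.7 kips → gross-section yield.

16.7 kips (gross-section yield governs)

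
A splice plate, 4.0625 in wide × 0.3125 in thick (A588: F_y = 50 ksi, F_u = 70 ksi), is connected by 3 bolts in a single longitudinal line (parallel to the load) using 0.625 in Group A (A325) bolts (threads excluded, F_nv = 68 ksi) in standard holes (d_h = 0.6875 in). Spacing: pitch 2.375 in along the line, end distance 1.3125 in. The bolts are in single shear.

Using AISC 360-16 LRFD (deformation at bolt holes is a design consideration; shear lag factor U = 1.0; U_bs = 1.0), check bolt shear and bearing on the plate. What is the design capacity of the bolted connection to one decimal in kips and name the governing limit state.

46.9 kips (bolt shear governs)

Bolt shear: A_b = π(0.625)²/4 = 0.3068 in². φR_n = 0.75 × 68 × 0.3068 × 3 × 1 = 46.9 kips.
Bearing (0.3125 in plate, F_u = 70 ksi): end bolts L_c = 1.3125 − 0.6875/2 = 0.96875, R_n = min(1.2×0.96875×0.3125×70, 2.4×0.625×0.3125×70) = 25.43 kips/bolt; interior L_c = 2.375 − 0.6875 = 1.6875, R_n = 32.813 kips/bolt. φR_n = 0.75 × (1×25.43 + 2×32.813) = 68.3 kips.
Governing: min(46.9, 68.3) = 46.9 kips → bolt shear.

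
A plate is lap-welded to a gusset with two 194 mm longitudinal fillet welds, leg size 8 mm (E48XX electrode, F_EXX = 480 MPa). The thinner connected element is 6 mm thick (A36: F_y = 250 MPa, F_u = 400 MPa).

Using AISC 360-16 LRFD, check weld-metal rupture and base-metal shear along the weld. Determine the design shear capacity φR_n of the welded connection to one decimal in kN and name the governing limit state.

Weld metal: throat = 0.707×8 = 5.656 mm, L = 2×194 = 388 mm. φR_n = 0.75 × 0.6 × 480 × 5.656 × 388 = 474.0 kN.
Base metal shear (6 mm plate): yield φR_n = 1.0×0.6×250×6×388 = 349.2 kN; rupture φR_n = 0.75×0.6×400×6×388 = 419.0 kN; take 349.2 kN (yield).
Governing: min(474.0, 349.2) = 349.2 kN → base-metal shear.

349.2 kN (base-metal shear governs)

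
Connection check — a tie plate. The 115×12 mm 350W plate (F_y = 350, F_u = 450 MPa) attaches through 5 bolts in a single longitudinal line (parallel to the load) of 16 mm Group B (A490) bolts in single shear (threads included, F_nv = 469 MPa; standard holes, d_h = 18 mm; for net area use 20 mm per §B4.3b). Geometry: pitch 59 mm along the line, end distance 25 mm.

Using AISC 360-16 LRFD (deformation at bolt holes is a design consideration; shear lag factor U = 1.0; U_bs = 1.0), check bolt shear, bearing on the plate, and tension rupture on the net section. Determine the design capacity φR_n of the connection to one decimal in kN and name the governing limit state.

Bolt shear: A_b = π(16)²/4 = 201.06 mm². φR_n = 0.75 × 469 × 201.06 × 5 × 1 = 353.6 kN.
Bearing (12 mm plate, F_u = 450 MPa): end bolts L_c = 25 − 18/2 = 16, R_n = min(1.2×16×12×450, 2.4×16×12×450) = 103.68 kN/bolt; interior L_c = 59 − 18 = 41, R_n = 207.36 kN/bolt. φR_n = 0.75 × (1×103.68 + 4×207.36) = 699.8 kN.
Tension rupture (net): A_n = (115 − 1×20)×12 = 1140 mm² (U = 1.0, A_e = A_n). φR_n = 0.75 × 450 × 1140 = 384.8 kN.
Governing: min(353.6, 699.8, 384.8) = 353.6 kN → bolt shear.

353.6 kN (bolt shear governs)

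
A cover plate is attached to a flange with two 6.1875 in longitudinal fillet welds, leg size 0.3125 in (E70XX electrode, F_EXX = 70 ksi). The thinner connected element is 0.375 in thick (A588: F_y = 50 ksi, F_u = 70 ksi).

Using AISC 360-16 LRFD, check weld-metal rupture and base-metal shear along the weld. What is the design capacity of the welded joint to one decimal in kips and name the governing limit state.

86.1 kips (weld metal governs)

Weld metal: throat = 0.707×0.3125 = 0.22094 in, L = 2×6.1875 = 12.375 in. φR_n = 0.75 × 0.6 × 70 × 0.22094 × 12.375 = 86.1 kips.
Base metal shear (0.375 in plate): yield φR_n = 1.0×0.6×50×0.375×12.375 = 139.2 kips; rupture φR_n = 0.75×0.6×70×0.375×12.375 = 146.2 kips; take 139.2 kips (yield).
Governing: min(86.1, 139.2) = 86.1 kips → weld metal.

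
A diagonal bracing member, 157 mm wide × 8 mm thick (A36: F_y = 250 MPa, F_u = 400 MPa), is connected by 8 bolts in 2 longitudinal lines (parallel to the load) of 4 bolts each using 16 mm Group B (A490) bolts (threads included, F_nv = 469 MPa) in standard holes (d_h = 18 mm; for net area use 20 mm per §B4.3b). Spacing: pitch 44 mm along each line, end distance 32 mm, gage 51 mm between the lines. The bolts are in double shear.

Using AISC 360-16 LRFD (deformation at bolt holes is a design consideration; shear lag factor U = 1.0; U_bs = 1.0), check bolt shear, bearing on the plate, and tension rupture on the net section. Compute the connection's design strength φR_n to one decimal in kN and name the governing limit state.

Bolt shear: A_b = π(16)²/4 = 201.06 mm². φR_n = 0.75 × 469 × 201.06 × 8 × 2 = 1131.6 kN.
Bearing (8 mm plate, F_u = 400 MPa): end bolts L_c = 32 − 18/2 = 23, R_n = min(1.2×23×8×400, 2.4×16×8×400) = 88.32 kN/bolt; interior L_c = 44 − 18 = 26, R_n = 99.84 kN/bolt. φR_n = 0.75 × (2×88.32 + 6×99.84) = 581.8 kN.
Tension rupture (net): A_n = (157 − 2×20)×8 = 936 mm² (U = 1.0, A_e = A_n). φR_n = 0.75 × 400 × 936 = 280.8 kN.
Governing: min(1131.6, 581.8, 280.8) = 280.8 kN → net-section rupture.

280.8 kN (net-section rupture governs)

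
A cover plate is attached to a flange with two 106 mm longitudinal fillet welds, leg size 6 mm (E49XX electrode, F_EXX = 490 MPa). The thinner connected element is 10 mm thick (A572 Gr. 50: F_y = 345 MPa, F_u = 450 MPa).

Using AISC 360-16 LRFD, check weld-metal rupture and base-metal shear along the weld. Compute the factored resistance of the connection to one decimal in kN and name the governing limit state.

Weld metal: throat = 0.707×6 = 4.242 mm, L = 2×106 = 212 mm. φR_n = 0.75 × 0.6 × 490 × 4.242 × 212 = 198.3 kN.
Base metal shear (10 mm plate): yield φR_n = 1.0×0.6×345×10×212 = 438.8 kN; rupture φR_n = 0.75×0.6×450×10×212 = 429.3 kN; take 429.3 kN (rupture).
Governing: min(198.3, 429.3) = 198.3 kN → weld metal.

198.3 kN (weld metal governs)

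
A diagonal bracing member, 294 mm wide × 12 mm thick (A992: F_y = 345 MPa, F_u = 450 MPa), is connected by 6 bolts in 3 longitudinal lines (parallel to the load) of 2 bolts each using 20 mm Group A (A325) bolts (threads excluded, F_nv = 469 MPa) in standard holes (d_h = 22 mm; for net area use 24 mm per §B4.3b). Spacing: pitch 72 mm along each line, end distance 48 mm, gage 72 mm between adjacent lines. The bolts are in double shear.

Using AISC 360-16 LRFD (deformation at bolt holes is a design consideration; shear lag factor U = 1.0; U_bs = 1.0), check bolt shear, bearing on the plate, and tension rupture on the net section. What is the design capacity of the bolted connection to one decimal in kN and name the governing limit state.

899.1 kN (net-section rupture governs)

Bolt shear: A_b = π(20)²/4 = 314.16 mm². φR_n = 0.75 × 469 × 314.16 × 6 × 2 = 1326.1 kN.
Bearing (12 mm plate, F_u = 450 MPa): end bolts L_c = 48 − 22/2 = 37, R_n = min(1.2×37×12×450, 2.4×20×12×450) = 239.76 kN/bolt; interior L_c = 72 − 22 = 50, R_n = 259.2 kN/bolt. φR_n = 0.75 × (3×239.76 + 3×259.2) = 1122.7 kN.
Tension rupture (net): A_n = (294 − 3×24)×12 = 2664 mm² (U = 1.0, A_e = A_n). φR_n = 0.75 × 450 × 2664 = 899.1 kN.
Governing: min(1326.1, 1122.7, 899.1) = 899.1 kN → net-section rupture.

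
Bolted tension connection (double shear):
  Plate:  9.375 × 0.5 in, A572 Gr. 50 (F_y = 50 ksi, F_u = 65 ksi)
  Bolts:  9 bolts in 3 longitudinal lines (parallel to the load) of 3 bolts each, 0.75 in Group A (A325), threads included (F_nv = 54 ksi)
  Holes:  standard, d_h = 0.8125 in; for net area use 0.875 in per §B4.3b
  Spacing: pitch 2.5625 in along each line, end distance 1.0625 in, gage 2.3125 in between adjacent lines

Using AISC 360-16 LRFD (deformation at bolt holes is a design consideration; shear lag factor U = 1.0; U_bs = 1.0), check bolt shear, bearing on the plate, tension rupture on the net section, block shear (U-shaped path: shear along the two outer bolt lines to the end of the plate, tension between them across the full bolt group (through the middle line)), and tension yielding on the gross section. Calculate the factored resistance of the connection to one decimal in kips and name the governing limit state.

164.5 kips (net-section rupture governs)

Bolt shear: A_b = π(0.75)²/4 = 0.44179 in². φR_n = 0.75 × 54 × 0.44179 × 9 × 2 = 322.1 kips.
Bearing (0.5 in plate, F_u = 65 ksi): end bolts L_c = 1.0625 − 0.8125/2 = 0.65625, R_n = min(1.2×0.65625×0.5×65, 2.4×0.75×0.5×65) = 25.594 kips/bolt; interior L_c = 2.5625 − 0.8125 = 1.75, R_n = 58.5 kips/bolt. φR_n = 0.75 × (3×25.594 + 6×58.5) = 320.8 kips.
Tension rupture (net): A_n = (9.375 − 3×0.875)×0.5 = 3.375 in² (U = 1.0, A_e = A_n). φR_n = 0.75 × 65 × 3.375 = 164.5 kips.
Block shear: shear path 2×[1.0625+2×2.5625] = 2×6.1875 in, A_gv = 6.1875, A_nv = 2×(6.1875 − 2.5×0.875)×0.5 = 4 in²; tension across gage: (4.625 − 2×0.875)×0.5 = 1.4375 in². R_n = min(0.6×65×4, 0.6×50×6.1875) + 1.0×65×1.4375 = min(156, 185.63) + 93.438 = 249.44 kips. φR_n = 0.75 × 249.44 = 187.1 kips.
Tension yield (gross): A_g = 9.375×0.5 = 4.6875 in². φR_n = 0.90 × 50 × 4.6875 = 210.9 kips.
Governing: min(322.1, 320.8, 164.5, 187.1, 210.9) = 164.5 kips → net-section rupture.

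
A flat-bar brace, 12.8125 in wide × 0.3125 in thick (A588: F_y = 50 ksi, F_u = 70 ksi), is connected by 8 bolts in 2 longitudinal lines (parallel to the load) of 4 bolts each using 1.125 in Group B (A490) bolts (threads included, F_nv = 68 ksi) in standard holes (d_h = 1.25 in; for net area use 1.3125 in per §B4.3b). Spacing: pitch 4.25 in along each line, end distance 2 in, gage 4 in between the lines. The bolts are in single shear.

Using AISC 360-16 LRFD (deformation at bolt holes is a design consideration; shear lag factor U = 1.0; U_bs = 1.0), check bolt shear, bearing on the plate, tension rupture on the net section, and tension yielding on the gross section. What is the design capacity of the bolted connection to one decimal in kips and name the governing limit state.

Bolt shear: A_b = π(1.125)²/4 = 0.99402 in². φR_n = 0.75 × 68 × 0.99402 × 8 × 1 = 405.6 kips.
Bearing (0.3125 in plate, F_u = 70 ksi): end bolts L_c = 2 − 1.25/2 = 1.375, R_n = min(1.2×1.375×0.3125×70, 2.4×1.125×0.3125×70) = 36.094 kips/bolt; interior L_c = 4.25 − 1.25 = 3, R_n = 59.063 kips/bolt. φR_n = 0.75 × (2×36.094 + 6×59.063) = 319.9 kips.
Tension rupture (net): A_n = (12.8125 − 2×1.3125)×0.3125 = 3.1836 in² (U = 1.0, A_e = A_n). φR_n = 0.75 × 70 × 3.1836 = 167.1 kips.
Tension yield (gross): A_g = 12.8125×0.3125 = 4.0039 in². φR_n = 0.90 × 50 × 4.0039 = 180.2 kips.
Governing: min(405.6, 319.9, 167.1, 180.2) = 167.1 kips → net-section rupture.

167.1 kips (net-section rupture governs)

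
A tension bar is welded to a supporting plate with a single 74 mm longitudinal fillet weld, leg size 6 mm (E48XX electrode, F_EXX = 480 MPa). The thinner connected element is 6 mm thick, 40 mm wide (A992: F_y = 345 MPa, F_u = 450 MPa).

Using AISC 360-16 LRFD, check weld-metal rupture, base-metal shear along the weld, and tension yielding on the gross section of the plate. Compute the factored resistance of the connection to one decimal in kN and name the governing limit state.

67.8 kN (weld metal governs)

Weld metal: throat = 0.707×6 = 4.242 mm, L = 74 mm. φR_n = 0.75 × 0.6 × 480 × 4.242 × 74 = 67.8 kN.
Base metal shear (6 mm plate): yield φR_n = 1.0×0.6×345×6×74 = 91.9 kN; rupture φR_n = 0.75×0.6×450×6×74 = 89.9 kN; take 89.9 kN (rupture).
Tension yield (gross): A_g = 40×6 = 240 mm². φR_n = 0.90 × 345 × 240 = 74.5 kN.
Governing: min(67.8, 89.9, 74.5) = 67.8 kN → weld metal.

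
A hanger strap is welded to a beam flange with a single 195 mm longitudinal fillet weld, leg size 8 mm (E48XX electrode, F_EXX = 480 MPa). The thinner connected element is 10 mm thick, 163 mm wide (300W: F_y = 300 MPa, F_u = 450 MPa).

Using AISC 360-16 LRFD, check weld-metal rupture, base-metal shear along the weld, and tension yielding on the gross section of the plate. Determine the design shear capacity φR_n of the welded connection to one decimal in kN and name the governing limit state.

Weld metal: throat = 0.707×8 = 5.656 mm, L = 195 mm. φR_n = 0.75 × 0.6 × 480 × 5.656 × 195 = 238.2 kN.
Base metal shear (10 mm plate): yield φR_n = 1.0×0.6×300×10×195 = 351.0 kN; rupture φR_n = 0.75×0.6×450×10×195 = 394.9 kN; take 351.0 kN (yield).
Tension yield (gross): A_g = 163×10 = 1630 mm². φR_n = 0.90 × 300 × 1630 = 440.1 kN.
Governing: min(238.2, 351.0, 440.1) = 238.2 kN → weld metal.

238.2 kN (weld metal governs)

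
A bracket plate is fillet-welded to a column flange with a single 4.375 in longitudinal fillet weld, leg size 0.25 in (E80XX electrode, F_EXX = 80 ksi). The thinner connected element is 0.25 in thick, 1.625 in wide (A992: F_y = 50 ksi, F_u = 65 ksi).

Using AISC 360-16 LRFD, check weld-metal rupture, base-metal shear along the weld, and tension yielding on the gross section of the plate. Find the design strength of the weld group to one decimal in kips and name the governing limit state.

18.3 kips (gross-section yield governs)

Weld metal: throat = 0.707×0.25 = 0.17675 in, L = 4.375 in. φR_n = 0.75 × 0.6 × 80 × 0.17675 × 4.375 = 27.8 kips.
Base metal shear (0.25 in plate): yield φR_n = 1.0×0.6×50×0.25×4.375 = 32.8 kips; rupture φR_n = 0.75×0.6×65×0.25×4.375 = 32.0 kips; take 32.0 kips (rupture).
Tension yield (gross): A_g = 1.625×0.25 = 0.40625 in². φR_n = 0.90 × 50 × 0.40625 = 18.3 kips.
Governing: min(27.8, 32.0, 18.3) = 18.3 kips → gross-section yield.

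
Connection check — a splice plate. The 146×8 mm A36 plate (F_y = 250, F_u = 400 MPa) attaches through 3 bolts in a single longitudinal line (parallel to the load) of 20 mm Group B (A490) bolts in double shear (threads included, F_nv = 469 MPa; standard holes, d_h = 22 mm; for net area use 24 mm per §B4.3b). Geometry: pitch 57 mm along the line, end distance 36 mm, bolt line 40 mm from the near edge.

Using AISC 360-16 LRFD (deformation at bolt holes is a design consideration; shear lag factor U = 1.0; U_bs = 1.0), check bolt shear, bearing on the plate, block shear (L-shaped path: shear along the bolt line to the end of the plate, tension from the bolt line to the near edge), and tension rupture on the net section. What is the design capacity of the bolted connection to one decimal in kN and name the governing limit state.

196.8 kN (block shear governs)

Bolt shear: A_b = π(20)²/4 = 314.16 mm². φR_n = 0.75 × 469 × 314.16 × 3 × 2 = 663.0 kN.
Bearing (8 mm plate, F_u = 400 MPa): end bolts L_c = 36 − 22/2 = 25, R_n = min(1.2×25×8×400, 2.4×20×8×400) = 96 kN/bolt; interior L_c = 57 − 22 = 35, R_n = 134.4 kN/bolt. φR_n = 0.75 × (1×96 + 2×134.4) = 273.6 kN.
Block shear: shear path 1×[36+2×57] = 1×150 mm, A_gv = 1200, A_nv = 1×(150 − 2.5×24)×8 = 720 mm²; tension to near edge: (40 − 0.5×24)×8 = 224 mm². R_n = min(0.6×400×720, 0.6×250×1200) + 1.0×400×224 = min(172.8, 180) + 89.6 = 262.4 kN. φR_n = 0.75 × 262.4 = 196.8 kN.
Tension rupture (net): A_n = (146 − 1×24)×8 = 976 mm² (U = 1.0, A_e = A_n). φR_n = 0.75 × 400 × 976 = 292.8 kN.
Governing: min(663.0, 273.6, 196.8, 292.8) = 196.8 kN → block shear.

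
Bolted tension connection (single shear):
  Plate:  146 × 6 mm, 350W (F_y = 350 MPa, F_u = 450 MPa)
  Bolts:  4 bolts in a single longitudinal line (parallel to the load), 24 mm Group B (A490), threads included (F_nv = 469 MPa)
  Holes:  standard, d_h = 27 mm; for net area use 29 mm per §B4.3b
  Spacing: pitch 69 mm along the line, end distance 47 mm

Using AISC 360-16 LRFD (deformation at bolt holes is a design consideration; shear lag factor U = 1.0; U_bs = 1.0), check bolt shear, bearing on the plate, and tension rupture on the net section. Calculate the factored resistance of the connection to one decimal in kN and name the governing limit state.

Bolt shear: A_b = π(24)²/4 = 452.39 mm². φR_n = 0.75 × 469 × 452.39 × 4 × 1 = 636.5 kN.
Bearing (6 mm plate, F_u = 450 MPa): end bolts L_c = 47 − 27/2 = 33.5, R_n = min(1.2×33.5×6×450, 2.4×24×6×450) = 108.54 kN/bolt; interior L_c = 69 − 27 = 42, R_n = 136.08 kN/bolt. φR_n = 0.75 × (1×108.54 + 3×136.08) = 387.6 kN.
Tension rupture (net): A_n = (146 − 1×29)×6 = 702 mm² (U = 1.0, A_e = A_n). φR_n = 0.75 × 450 × 702 = 236.9 kN.
Governing: min(636.5, 387.6, 236.9) = 236.9 kN → net-section rupture.

236.9 kN (net-section rupture governs)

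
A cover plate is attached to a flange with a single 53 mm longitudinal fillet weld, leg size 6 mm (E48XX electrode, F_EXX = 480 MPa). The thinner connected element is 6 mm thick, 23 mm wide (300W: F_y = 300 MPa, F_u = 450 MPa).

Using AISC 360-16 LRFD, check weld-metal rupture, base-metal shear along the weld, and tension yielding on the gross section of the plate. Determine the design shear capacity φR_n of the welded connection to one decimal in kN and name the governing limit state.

37.3 kN (gross-section yield governs)

Weld metal: throat = 0.707×6 = 4.242 mm, L = 53 mm. φR_n = 0.75 × 0.6 × 480 × 4.242 × 53 = 48.6 kN.
Base metal shear (6 mm plate): yield φR_n = 1.0×0.6×300×6×53 = 57.2 kN; rupture φR_n = 0.75×0.6×450×6×53 = 64.4 kN; take 57.2 kN (yield).
Tension yield (gross): A_g = 23×6 = 138 mm². φR_n = 0.90 × 300 × 138 = 37.3 kN.
Governing: min(48.6, 57.2, 37.3) = 37.3 kN → gross-section yield.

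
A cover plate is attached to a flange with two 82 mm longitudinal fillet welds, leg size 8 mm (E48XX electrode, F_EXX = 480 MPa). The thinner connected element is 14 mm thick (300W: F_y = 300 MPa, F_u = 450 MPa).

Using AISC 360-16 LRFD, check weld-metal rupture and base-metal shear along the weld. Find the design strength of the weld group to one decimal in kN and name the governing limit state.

Weld metal: throat = 0.707×8 = 5.656 mm, L = 2×82 = 164 mm. φR_n = 0.75 × 0.6 × 480 × 5.656 × 164 = 200.4 kN.
Base metal shear (14 mm plate): yield φR_n = 1.0×0.6×300×14×164 = 413.3 kN; rupture φR_n = 0.75×0.6×450×14×164 = 464.9 kN; take 413.3 kN (yield).
Governing: min(200.4, 413.3) = 200.4 kN → weld metal.

200.4 kN (weld metal governs)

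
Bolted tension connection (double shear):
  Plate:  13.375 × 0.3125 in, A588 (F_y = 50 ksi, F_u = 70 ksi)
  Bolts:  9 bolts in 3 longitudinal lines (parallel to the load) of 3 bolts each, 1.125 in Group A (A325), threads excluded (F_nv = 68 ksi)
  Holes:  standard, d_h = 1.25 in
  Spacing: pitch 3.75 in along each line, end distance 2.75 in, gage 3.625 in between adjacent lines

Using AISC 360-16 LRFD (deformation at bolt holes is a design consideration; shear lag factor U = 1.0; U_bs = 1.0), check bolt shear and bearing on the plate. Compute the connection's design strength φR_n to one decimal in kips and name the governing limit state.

391.3 kips (bearing governs)

Bolt shear: A_b = π(1.125)²/4 = 0.99402 in². φR_n = 0.75 × 68 × 0.99402 × 9 × 2 = 912.5 kips.
Bearing (0.3125 in plate, F_u = 70 ksi): end bolts L_c = 2.75 − 1.25/2 = 2.125, R_n = min(1.2×2.125×0.3125×70, 2.4×1.125×0.3125×70) = 55.781 kips/bolt; interior L_c = 3.75 − 1.25 = 2.5, R_n = 59.063 kips/bolt. φR_n = 0.75 × (3×55.781 + 6×59.063) = 391.3 kips.
Governing: min(912.5, 391.3) = 391.3 kips → bearing.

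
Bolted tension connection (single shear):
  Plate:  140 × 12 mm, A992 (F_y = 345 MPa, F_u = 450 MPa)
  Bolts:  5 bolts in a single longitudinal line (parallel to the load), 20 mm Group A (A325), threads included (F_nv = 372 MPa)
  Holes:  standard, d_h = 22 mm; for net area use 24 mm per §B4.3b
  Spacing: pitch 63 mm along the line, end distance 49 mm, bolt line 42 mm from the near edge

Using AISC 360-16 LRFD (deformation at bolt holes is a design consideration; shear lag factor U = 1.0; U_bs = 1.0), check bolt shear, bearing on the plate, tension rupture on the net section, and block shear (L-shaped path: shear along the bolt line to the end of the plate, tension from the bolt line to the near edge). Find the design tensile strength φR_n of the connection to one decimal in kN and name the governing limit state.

Bolt shear: A_b = π(20)²/4 = 314.16 mm². φR_n = 0.75 × 372 × 314.16 × 5 × 1 = 438.3 kN.
Bearing (12 mm plate, F_u = 450 MPa): end bolts L_c = 49 − 22/2 = 38, R_n = min(1.2×38×12×450, 2.4×20×12×450) = 246.24 kN/bolt; interior L_c = 63 − 22 = 41, R_n = 259.2 kN/bolt. φR_n = 0.75 × (1×246.24 + 4×259.2) = 962.3 kN.
Tension rupture (net): A_n = (140 − 1×24)×12 = 1392 mm² (U = 1.0, A_e = A_n). φR_n = 0.75 × 450 × 1392 = 469.8 kN.
Block shear: shear path 1×[49+4×63] = 1×301 mm, A_gv = 3612, A_nv = 1×(301 − 4.5×24)×12 = 2316 mm²; tension to near edge: (42 − 0.5×24)×12 = 360 mm². R_n = min(0.6×450×2316, 0.6×345×3612) + 1.0×450×360 = min(625.32, 747.68) + 162 = 787.32 kN. φR_n = 0.75 × 787.32 = 590.5 kN.
Governing: min(438.3, 962.3, 469.8, 590.5) = 438.3 kN → bolt shear.

438.3 kN (bolt shear governs)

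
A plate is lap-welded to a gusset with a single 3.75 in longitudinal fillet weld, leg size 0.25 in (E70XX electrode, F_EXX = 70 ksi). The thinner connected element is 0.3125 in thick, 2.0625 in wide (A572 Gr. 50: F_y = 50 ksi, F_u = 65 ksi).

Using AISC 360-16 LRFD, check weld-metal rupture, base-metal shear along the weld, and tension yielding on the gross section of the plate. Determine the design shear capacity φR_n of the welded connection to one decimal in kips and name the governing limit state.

Weld metal: throat = 0.707×0.25 = 0.17675 in, L = 3.75 in. φR_n = 0.75 × 0.6 × 70 × 0.17675 × 3.75 = 20.9 kips.
Base metal shear (0.3125 in plate): yield φR_n = 1.0×0.6×50×0.3125×3.75 = 35.2 kips; rupture φR_n = 0.75×0.6×65×0.3125×3.75 = 34.3 kips; take 34.3 kips (rupture).
Tension yield (gross): A_g = 2.0625×0.3125 = 0.64453 in². φR_n = 0.90 × 50 × 0.64453 = 29.0 kips.
Governing: min(20.9, 34.3, 29.0) = 20.9 kips → weld metal.

20.9 kips (weld metal governs)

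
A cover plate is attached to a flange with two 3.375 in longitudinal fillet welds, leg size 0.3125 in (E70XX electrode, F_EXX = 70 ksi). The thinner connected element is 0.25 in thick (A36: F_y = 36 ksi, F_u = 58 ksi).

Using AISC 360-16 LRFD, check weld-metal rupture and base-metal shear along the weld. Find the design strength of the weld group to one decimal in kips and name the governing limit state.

Weld metal: throat = 0.707×0.3125 = 0.22094 in, L = 2×3.375 = 6.75 in. φR_n = 0.75 × 0.6 × 70 × 0.22094 × 6.75 = 47.0 kips.
Base metal shear (0.25 in plate): yield φR_n = 1.0×0.6×36×0.25×6.75 = 36.5 kips; rupture φR_n = 0.75×0.6×58×0.25×6.75 = 44.0 kips; take 36.5 kips (yield).
Governing: min(47.0, 36.5) = 36.5 kips → base-metal shear.

36.5 kips (base-metal shear governs)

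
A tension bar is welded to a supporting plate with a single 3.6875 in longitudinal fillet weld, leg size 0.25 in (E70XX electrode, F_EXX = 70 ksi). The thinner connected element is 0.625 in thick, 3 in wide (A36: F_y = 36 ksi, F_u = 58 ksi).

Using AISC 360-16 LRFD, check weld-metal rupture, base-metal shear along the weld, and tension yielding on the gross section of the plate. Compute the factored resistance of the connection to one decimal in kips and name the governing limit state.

20.5 kips (weld metal governs)

Weld metal: throat = 0.707×0.25 = 0.17675 in, L = 3.6875 in. φR_n = 0.75 × 0.6 × 70 × 0.17675 × 3.6875 = 20.5 kips.
Base metal shear (0.625 in plate): yield φR_n = 1.0×0.6×36×0.625×3.6875 = 49.8 kips; rupture φR_n = 0.75×0.6×58×0.625×3.6875 = 60.2 kips; take 49.8 kips (yield).
Tension yield (gross): A_g = 3×0.625 = 1.875 in². φR_n = 0.90 × 36 × 1.875 = 60.8 kips.
Governing: min(20.5, 49.8, 60.8) = 20.5 kips → weld metal.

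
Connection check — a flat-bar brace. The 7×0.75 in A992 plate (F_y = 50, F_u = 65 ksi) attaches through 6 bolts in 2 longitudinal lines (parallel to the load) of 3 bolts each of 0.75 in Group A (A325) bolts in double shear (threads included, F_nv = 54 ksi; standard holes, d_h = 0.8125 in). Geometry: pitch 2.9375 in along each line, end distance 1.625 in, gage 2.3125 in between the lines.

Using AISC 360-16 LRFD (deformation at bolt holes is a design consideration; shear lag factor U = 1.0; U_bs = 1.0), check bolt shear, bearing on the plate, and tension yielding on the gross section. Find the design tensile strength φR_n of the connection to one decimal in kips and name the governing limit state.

214.7 kips (bolt shear governs)

Bolt shear: A_b = π(0.75)²/4 = 0.44179 in². φR_n = 0.75 × 54 × 0.44179 × 6 × 2 = 214.7 kips.
Bearing (0.75 in plate, F_u = 65 ksi): end bolts L_c = 1.625 − 0.8125/2 = 1.21875, R_n = min(1.2×1.21875×0.75×65, 2.4×0.75×0.75×65) = 71.297 kips/bolt; interior L_c = 2.9375 − 0.8125 = 2.125, R_n = 87.75 kips/bolt. φR_n = 0.75 × (2×71.297 + 4×87.75) = 370.2 kips.
Tension yield (gross): A_g = 7×0.75 = 5.25 in². φR_n = 0.90 × 50 × 5.25 = 236.3 kips.
Governing: min(214.7, 370.2, 236.3) = 214.7 kips → bolt shear.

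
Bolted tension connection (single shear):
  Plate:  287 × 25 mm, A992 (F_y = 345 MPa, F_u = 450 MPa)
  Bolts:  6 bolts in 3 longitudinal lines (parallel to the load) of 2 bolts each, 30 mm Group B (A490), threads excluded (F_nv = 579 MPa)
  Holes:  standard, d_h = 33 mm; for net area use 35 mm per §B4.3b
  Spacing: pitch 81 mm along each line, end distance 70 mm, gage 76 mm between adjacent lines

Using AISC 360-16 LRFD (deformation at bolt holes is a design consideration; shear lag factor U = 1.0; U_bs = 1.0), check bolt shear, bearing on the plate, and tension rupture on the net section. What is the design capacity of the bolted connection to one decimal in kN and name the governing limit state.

1535.6 kN (net-section rupture governs)

Bolt shear: A_b = π(30)²/4 = 706.86 mm². φR_n = 0.75 × 579 × 706.86 × 6 × 1 = 1841.7 kN.
Bearing (25 mm plate, F_u = 450 MPa): end bolts L_c = 70 − 33/2 = 53.5, R_n = min(1.2×53.5×25×450, 2.4×30×25×450) = 722.25 kN/bolt; interior L_c = 81 − 33 = 48, R_n = 648 kN/bolt. φR_n = 0.75 × (3×722.25 + 3×648) = 3083.1 kN.
Tension rupture (net): A_n = (287 − 3×35)×25 = 4550 mm² (U = 1.0, A_e = A_n). φR_n = 0.75 × 450 × 4550 = 1535.6 kN.
Governing: min(1841.7, 3083.1, 1535.6) = 1535.6 kN → net-section rupture.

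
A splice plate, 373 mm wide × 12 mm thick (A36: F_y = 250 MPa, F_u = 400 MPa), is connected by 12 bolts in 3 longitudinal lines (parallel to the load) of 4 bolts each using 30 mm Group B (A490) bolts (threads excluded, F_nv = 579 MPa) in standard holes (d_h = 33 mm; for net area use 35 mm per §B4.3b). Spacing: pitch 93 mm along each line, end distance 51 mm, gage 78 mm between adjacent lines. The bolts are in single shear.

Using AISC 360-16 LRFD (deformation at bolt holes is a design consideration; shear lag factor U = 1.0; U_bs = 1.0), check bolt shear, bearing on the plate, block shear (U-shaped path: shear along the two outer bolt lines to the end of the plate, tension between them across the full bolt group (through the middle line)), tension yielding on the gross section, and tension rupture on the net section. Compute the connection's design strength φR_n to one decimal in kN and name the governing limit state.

Bolt shear: A_b = π(30)²/4 = 706.86 mm². φR_n = 0.75 × 579 × 706.86 × 12 × 1 = 3683.4 kN.
Bearing (12 mm plate, F_u = 400 MPa): end bolts L_c = 51 − 33/2 = 34.5, R_n = min(1.2×34.5×12×400, 2.4×30×12×400) = 198.72 kN/bolt; interior L_c = 93 − 33 = 60, R_n = 345.6 kN/bolt. φR_n = 0.75 × (3×198.72 + 9×345.6) = 2779.9 kN.
Block shear: shear path 2×[51+3×93] = 2×330 mm, A_gv = 7920, A_nv = 2×(330 − 3.5×35)×12 = 4980 mm²; tension across gage: (156 − 2×35)×12 = 1032 mm². R_n = min(0.6×400×4980, 0.6×250×7920) + 1.0×400×1032 = min(1195.2, 1188) + 412.8 = 1600.8 kN. φR_n = 0.75 × 1600.8 = 1200.6 kN.
Tension yield (gross): A_g = 373×12 = 4476 mm². φR_n = 0.90 × 250 × 4476 = 1007.1 kN.
Tension rupture (net): A_n = (373 − 3×35)×12 = 3216 mm² (U = 1.0, A_e = A_n). φR_n = 0.75 × 400 × 3216 = 964.8 kN.
Governing: min(3683.4, 2779.9, 1200.6, 1007.1, 964.8) = 964.8 kN → net-section rupture.

964.8 kN (net-section rupture governs)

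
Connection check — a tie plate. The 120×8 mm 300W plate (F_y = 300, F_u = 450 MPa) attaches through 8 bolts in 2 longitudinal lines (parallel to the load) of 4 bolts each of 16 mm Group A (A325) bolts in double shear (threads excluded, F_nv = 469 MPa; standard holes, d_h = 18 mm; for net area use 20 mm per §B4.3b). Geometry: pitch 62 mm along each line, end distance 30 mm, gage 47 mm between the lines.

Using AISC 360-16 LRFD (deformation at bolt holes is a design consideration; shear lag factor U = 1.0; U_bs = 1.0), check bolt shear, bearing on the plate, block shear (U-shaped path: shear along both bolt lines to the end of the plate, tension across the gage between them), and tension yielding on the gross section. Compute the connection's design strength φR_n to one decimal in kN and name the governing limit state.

Bolt shear: A_b = π(16)²/4 = 201.06 mm². φR_n = 0.75 × 469 × 201.06 × 8 × 2 = 1131.6 kN.
Bearing (8 mm plate, F_u = 450 MPa): end bolts L_c = 30 − 18/2 = 21, R_n = min(1.2×21×8×450, 2.4×16×8×450) = 90.72 kN/bolt; interior L_c = 62 − 18 = 44, R_n = 138.24 kN/bolt. φR_n = 0.75 × (2×90.72 + 6×138.24) = 758.2 kN.
Block shear: shear path 2×[30+3×62] = 2×216 mm, A_gv = 3456, A_nv = 2×(216 − 3.5×20)×8 = 2336 mm²; tension across gage: (47 − 1×20)×8 = 216 mm². R_n = min(0.6×450×2336, 0.6×300×3456) + 1.0×450×216 = min(630.72, 622.08) + 97.2 = 719.28 kN. φR_n = 0.75 × 719.28 = 539.5 kN.
Tension yield (gross): A_g = 120×8 = 960 mm². φR_n = 0.90 × 300 × 960 = 259.2 kN.
Governing: min(1131.6, 758.2, 539.5, 259.2) = 259.2 kN → gross-section yield.

259.2 kN (gross-section yield governs)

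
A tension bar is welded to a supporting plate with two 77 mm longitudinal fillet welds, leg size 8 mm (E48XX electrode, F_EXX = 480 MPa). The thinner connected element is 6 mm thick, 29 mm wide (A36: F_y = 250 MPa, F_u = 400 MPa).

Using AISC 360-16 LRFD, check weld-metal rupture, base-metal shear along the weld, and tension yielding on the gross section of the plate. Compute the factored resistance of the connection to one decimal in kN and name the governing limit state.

39.2 kN (gross-section yield governs)

Weld metal: throat = 0.707×8 = 5.656 mm, L = 2×77 = 154 mm. φR_n = 0.75 × 0.6 × 480 × 5.656 × 154 = 188.1 kN.
Base metal shear (6 mm plate): yield φR_n = 1.0×0.6×250×6×154 = 138.6 kN; rupture φR_n = 0.75×0.6×400×6×154 = 166.3 kN; take 138.6 kN (yield).
Tension yield (gross): A_g = 29×6 = 174 mm². φR_n = 0.90 × 250 × 174 = 39.2 kN.
Governing: min(188.1, 138.6, 39.2) = 39.2 kN → gross-section yield.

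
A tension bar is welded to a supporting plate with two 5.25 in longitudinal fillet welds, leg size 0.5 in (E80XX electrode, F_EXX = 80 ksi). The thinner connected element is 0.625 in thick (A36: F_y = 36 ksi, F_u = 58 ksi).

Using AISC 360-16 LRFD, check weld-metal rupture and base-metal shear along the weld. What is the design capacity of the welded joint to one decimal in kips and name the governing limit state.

Weld metal: throat = 0.707×0.5 = 0.3535 in, L = 2×5.25 = 10.5 in. φR_n = 0.75 × 0.6 × 80 × 0.3535 × 10.5 = 133.6 kips.
Base metal shear (0.625 in plate): yield φR_n = 1.0×0.6×36×0.625×10.5 = 141.8 kips; rupture φR_n = 0.75×0.6×58×0.625×10.5 = 171.3 kips; take 141.8 kips (yield).
Governing: min(133.6, 141.8) = 133.6 kips → weld metal.

133.6 kips (weld metal governs)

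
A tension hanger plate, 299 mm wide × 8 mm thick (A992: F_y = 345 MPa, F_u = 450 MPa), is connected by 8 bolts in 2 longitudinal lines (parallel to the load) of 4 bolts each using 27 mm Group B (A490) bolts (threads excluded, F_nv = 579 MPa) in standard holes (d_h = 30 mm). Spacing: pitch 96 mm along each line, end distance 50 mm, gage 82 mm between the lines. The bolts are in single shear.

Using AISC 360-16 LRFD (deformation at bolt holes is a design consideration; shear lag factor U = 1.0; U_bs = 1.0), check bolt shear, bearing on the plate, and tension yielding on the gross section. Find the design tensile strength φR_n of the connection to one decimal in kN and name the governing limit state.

742.7 kN (gross-section yield governs)

Bolt shear: A_b = π(27)²/4 = 572.56 mm². φR_n = 0.75 × 579 × 572.56 × 8 × 1 = 1989.1 kN.
Bearing (8 mm plate, F_u = 450 MPa): end bolts L_c = 50 − 30/2 = 35, R_n = min(1.2×35×8×450, 2.4×27×8×450) = 151.2 kN/bolt; interior L_c = 96 − 30 = 66, R_n = 233.28 kN/bolt. φR_n = 0.75 × (2×151.2 + 6×233.28) = 1276.6 kN.
Tension yield (gross): A_g = 299×8 = 2392 mm². φR_n = 0.90 × 345 × 2392 = 742.7 kN.
Governing: min(1989.1, 1276.6, 742.7) = 742.7 kN → gross-section yield.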